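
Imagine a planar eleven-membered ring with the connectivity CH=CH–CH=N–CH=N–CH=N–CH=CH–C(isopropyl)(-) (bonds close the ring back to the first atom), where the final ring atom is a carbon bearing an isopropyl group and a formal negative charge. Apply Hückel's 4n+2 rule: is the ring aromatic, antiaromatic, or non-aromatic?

All ring atoms are sp² and supply a p orbital to the ring (every atom in a ring double bond is sp² and brings one electron to the p orbital; each sp² =N– keeps its lone pair in-plane and puts one electron into the π system; the carbanion's lone pair occupies the p orbital); the conjugation is uninterrupted.
Adding the contributions, 5 × 2 = 10 from the double-bond units + 2 from the C(isopropyl)(-) atom = 12.
With 12 = 4·3 π electrons, Hückel's rule classifies the planar ring as antiaromatic.

Antiaromatic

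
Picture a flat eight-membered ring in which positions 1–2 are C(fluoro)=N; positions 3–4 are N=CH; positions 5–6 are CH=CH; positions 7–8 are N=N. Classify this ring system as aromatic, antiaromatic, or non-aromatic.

Antiaromatic

The p orbitals form a continuous loop: every atom in a ring double bond is sp² and brings one electron to the p orbital; each sp² =N– keeps its lone pair in-plane and puts one electron into the π system. The ring is fully conjugated.
π-electron count: 4 × 2 = 8 from the 4 double-bond units.
With 8 = 4·2 π electrons, Hückel's rule classifies the planar ring as antiaromatic.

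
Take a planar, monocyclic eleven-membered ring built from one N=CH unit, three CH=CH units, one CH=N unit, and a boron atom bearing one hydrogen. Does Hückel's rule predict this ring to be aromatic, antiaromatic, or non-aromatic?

Aromatic

The p orbitals form a continuous loop: the double-bond atoms are sp², each contributing one p electron; each sp² =N– keeps its lone pair in-plane and puts one electron into the π system; the boron has an empty p orbital. The ring is fully conjugated.
π-electron count: 5 × 2 = 10 from the double-bond units + 0 from the BH atom = 10.
10 = 4(2) + 2, which satisfies Hückel's 4n+2 rule.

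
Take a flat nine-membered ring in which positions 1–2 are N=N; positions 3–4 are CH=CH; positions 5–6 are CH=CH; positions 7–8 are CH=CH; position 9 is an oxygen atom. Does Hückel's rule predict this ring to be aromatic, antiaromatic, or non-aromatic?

Aromatic

Check conjugation: the double-bond atoms are sp², each contributing one p electron; each sp² =N– keeps its lone pair in-plane and puts one electron into the π system; the oxygen donates one lone pair from its p orbital — every position has a p orbital, so the cyclic π system is continuous.
Counting π electrons: 4 × 2 = 8 from the double-bond units + 2 from the O atom = 10.
Since 10 = 4·2 + 2, the ring meets the 4n+2 criterion.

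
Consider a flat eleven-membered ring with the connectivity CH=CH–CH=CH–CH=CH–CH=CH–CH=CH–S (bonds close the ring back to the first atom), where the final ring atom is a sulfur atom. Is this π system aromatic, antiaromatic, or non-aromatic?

Every ring atom contributes a p orbital perpendicular to the ring (each doubly-bonded ring atom is sp² with one p-orbital electron; the sulfur donates one lone pair from its p orbital), so the π system is cyclic and fully conjugated.
Adding the contributions, 5 × 2 = 10 from the double-bond units + 2 from the S atom = 12.
A 4n π count (12, n = 3) in a planar conjugated ring means antiaromatic.

Antiaromatic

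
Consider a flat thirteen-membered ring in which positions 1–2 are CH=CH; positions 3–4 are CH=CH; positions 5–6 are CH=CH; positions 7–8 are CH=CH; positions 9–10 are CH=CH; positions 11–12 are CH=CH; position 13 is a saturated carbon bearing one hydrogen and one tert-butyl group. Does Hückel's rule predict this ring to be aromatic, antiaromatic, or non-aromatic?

Because that saturated carbon is sp³ and has no p orbital in the ring π system at the CH(tert-butyl) position, the π system cannot extend all the way around the ring.
Hückel's rule only applies to fully conjugated rings, so this one is simply non-aromatic.

Non-aromatic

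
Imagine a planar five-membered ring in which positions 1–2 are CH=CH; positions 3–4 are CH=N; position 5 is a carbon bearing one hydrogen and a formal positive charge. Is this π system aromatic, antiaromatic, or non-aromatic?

Check conjugation: each doubly-bonded ring atom is sp² with one p-orbital electron; the doubly-bonded nitrogens are pyridine-type — their lone pairs lie in the ring plane, leaving one electron in the p orbital; the carbocation has an empty p orbital — every position has a p orbital, so the cyclic π system is continuous.
Counting π electrons: 2 × 2 = 4 from the double-bond units + 0 from the CH(+) atom = 4.
4 is a 4n count (n = 1), so the planar conjugated ring is antiaromatic.

Antiaromatic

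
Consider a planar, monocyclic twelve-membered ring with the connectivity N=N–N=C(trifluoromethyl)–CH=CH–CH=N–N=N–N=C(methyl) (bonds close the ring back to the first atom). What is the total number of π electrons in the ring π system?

All ring atoms are sp² and supply a p orbital to the ring (the double-bond atoms are sp², each contributing one p electron; each =N– nitrogen is pyridine-type (lone pair in the sp² plane, one electron in the p orbital)); the conjugation is uninterrupted.
π-electron count: 6 × 2 = 12 from the 6 double-bond units.

12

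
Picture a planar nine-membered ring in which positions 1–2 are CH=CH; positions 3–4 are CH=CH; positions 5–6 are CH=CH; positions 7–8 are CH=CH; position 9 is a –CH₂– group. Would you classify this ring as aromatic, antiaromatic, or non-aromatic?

Non-aromatic

The CH2 position has four σ bonds — the tetrahedral CH₂ carbon is sp³ and has no p orbital in the ring π system — so the cyclic conjugation is interrupted.
Hückel's rule only applies to fully conjugated rings, so this one is simply non-aromatic.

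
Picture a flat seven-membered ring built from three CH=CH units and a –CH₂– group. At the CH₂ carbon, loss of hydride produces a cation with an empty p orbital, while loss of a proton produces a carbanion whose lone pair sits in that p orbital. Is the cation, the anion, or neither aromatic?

The cation

Both ions have a continuous loop of p orbitals — each ring atom is sp².
Cation: 3 × 2 + 0 = 6 π electrons → 4(1)+2, aromatic.
Anion: 3 × 2 + 2 = 8 π electrons → 4(2), antiaromatic.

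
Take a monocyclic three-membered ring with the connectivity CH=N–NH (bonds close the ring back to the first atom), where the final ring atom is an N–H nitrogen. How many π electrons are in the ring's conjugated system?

4

Check conjugation: every atom in a ring double bond is sp² and brings one electron to the p orbital; each sp² =N– keeps its lone pair in-plane and puts one electron into the π system; the pyrrole-type nitrogen donates its lone pair from the p orbital — every position has a p orbital, so the cyclic π system is continuous.
π-electron count: 1 × 2 = 2 from the double-bond unit + 2 from the NH atom = 4.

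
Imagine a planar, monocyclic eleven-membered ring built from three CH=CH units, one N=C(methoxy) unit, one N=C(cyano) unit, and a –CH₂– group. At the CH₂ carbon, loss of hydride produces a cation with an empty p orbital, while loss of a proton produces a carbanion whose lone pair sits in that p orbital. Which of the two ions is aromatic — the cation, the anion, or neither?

In both ions every ring atom is sp² and contributes a p orbital, so both rings are fully conjugated.
Cation: 5 × 2 + 0 = 10 π electrons → 4(2)+2, aromatic.
Anion: 5 × 2 + 2 = 12 π electrons → 4(3), antiaromatic.

The cation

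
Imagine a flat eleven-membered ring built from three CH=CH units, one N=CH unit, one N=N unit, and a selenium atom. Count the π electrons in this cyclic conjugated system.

All ring atoms are sp² and supply a p orbital to the ring (every atom in a ring double bond is sp² and brings one electron to the p orbital; each sp² =N– keeps its lone pair in-plane and puts one electron into the π system; the selenium donates one lone pair from its p orbital); the conjugation is uninterrupted.
π-electron count: 5 × 2 = 10 from the double-bond units + 2 from the Se atom = 12.

12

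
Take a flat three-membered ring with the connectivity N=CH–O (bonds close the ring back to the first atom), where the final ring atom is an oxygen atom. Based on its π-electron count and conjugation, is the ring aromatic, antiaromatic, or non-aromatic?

The p orbitals form a continuous loop: each doubly-bonded ring atom is sp² with one p-orbital electron; each =N– nitrogen is pyridine-type (lone pair in the sp² plane, one electron in the p orbital); the oxygen donates one lone pair from its p orbital. The ring is fully conjugated.
Adding the contributions, 1 × 2 = 2 from the double-bond unit + 2 from the O atom = 4.
A 4n π count (4, n = 1) in a planar conjugated ring means antiaromatic.

Antiaromatic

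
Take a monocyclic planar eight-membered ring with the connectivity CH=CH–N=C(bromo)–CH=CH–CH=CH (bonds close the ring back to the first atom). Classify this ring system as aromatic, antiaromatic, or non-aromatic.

Antiaromatic

Check conjugation: every atom in a ring double bond is sp² and brings one electron to the p orbital; each sp² =N– keeps its lone pair in-plane and puts one electron into the π system — every position has a p orbital, so the cyclic π system is continuous.
Counting π electrons: 4 × 2 = 8 from the 4 double-bond units.
A 4n π count (8, n = 2) in a planar conjugated ring means antiaromatic.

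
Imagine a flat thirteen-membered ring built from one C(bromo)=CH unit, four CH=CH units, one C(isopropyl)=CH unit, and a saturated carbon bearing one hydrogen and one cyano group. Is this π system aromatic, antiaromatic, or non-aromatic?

Non-aromatic

Because that saturated carbon is sp³ and has no p orbital in the ring π system at the CH(cyano) position, the π system cannot extend all the way around the ring.
Hückel's rule only applies to fully conjugated rings, so this one is simply non-aromatic.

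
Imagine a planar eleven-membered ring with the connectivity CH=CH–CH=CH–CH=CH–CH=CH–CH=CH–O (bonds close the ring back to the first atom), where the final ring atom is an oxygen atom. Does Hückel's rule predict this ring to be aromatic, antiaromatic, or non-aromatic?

All ring atoms are sp² and supply a p orbital to the ring (the double-bond atoms are sp², each contributing one p electron; the oxygen donates one lone pair from its p orbital); the conjugation is uninterrupted.
Counting π electrons: 5 × 2 = 10 from the double-bond units + 2 from the O atom = 12.
A 4n π count (12, n = 3) in a planar conjugated ring means antiaromatic.

Antiaromatic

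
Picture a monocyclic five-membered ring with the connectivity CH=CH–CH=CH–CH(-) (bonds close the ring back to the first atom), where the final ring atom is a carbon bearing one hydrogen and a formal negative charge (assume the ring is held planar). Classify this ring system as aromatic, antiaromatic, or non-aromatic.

Aromatic

Check conjugation: every atom in a ring double bond is sp² and brings one electron to the p orbital; the carbanion's lone pair occupies the p orbital — every position has a p orbital, so the cyclic π system is continuous.
π-electron count: 2 × 2 = 4 from the double-bond units + 2 from the CH(-) atom = 6.
That gives a 4n+2 count (6, n = 1).
(The species described is the cyclopentadienyl anion.)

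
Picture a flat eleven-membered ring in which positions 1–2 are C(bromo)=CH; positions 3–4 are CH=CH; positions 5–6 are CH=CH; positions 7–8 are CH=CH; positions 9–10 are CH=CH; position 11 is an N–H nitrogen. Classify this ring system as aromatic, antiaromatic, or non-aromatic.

The p orbitals form a continuous loop: each doubly-bonded ring atom is sp² with one p-orbital electron; the pyrrole-type nitrogen donates its lone pair from the p orbital. The ring is fully conjugated.
Tallying contributions gives 5 × 2 = 10 from the double-bond units + 2 from the NH atom = 12.
A 4n π count (12, n = 3) in a planar conjugated ring means antiaromatic.

Antiaromatic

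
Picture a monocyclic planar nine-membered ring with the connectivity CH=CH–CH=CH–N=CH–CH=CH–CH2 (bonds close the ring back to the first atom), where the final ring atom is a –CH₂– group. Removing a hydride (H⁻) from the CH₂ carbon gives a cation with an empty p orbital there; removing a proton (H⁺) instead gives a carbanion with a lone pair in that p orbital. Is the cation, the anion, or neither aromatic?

In either ion the ring is fully conjugated: every atom, including the new sp² carbon, supplies a p orbital.
Cation: 4 × 2 + 0 = 8 π electrons → 4(2), antiaromatic.
Anion: 4 × 2 + 2 = 10 π electrons → 4(2)+2, aromatic.

The anion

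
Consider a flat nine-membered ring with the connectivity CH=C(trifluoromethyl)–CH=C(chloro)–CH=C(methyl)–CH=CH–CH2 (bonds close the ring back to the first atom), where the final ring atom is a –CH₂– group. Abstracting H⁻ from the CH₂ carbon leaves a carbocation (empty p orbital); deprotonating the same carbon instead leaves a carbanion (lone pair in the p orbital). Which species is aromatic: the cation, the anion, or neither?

The anion

Once that carbon is sp², every ring atom has a p orbital and both ions are fully conjugated.
Cation: 4 × 2 + 0 = 8 π electrons → 4(2), antiaromatic.
Anion: 4 × 2 + 2 = 10 π electrons → 4(2)+2, aromatic.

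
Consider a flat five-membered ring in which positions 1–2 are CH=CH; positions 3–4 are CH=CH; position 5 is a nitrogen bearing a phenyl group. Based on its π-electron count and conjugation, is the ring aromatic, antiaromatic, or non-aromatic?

Aromatic

Every ring atom contributes a p orbital perpendicular to the ring (each doubly-bonded ring atom is sp² with one p-orbital electron; the pyrrole-type nitrogen donates its lone pair from the p orbital), so the π system is cyclic and fully conjugated.
π-electron count: 2 × 2 = 4 from the double-bond units + 2 from the N(phenyl) atom = 6.
Since 6 = 4·1 + 2, the ring meets the 4n+2 criterion.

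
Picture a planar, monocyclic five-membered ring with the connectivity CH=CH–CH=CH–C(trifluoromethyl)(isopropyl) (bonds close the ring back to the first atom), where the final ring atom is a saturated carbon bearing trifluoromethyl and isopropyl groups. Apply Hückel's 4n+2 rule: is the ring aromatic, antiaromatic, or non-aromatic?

The C(trifluoromethyl)(isopropyl) carbon is saturated: that saturated carbon is sp³ and has no p orbital in the ring π system. Conjugation is not continuous around the ring.
Hückel's rule only applies to fully conjugated rings, so this one is simply non-aromatic.

Non-aromatic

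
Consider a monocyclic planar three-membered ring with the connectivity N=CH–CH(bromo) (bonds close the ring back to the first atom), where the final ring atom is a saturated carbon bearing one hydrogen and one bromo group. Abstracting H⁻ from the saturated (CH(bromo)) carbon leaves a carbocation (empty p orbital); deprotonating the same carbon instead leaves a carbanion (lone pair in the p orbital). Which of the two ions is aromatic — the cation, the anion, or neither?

The cation

In both ions every ring atom is sp² and contributes a p orbital, so both rings are fully conjugated.
Cation: 1 × 2 + 0 = 2 π electrons → 4(0)+2, aromatic.
Anion: 1 × 2 + 2 = 4 π electrons → 4(1), antiaromatic.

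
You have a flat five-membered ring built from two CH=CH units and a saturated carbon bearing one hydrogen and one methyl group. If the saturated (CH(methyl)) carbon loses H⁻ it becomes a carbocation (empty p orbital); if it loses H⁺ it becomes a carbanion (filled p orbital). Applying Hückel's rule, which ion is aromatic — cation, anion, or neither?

In either ion the ring is fully conjugated: every atom, including the new sp² carbon, supplies a p orbital.
Cation: 2 × 2 + 0 = 4 π electrons → 4(1), antiaromatic.
Anion: 2 × 2 + 2 = 6 π electrons → 4(1)+2, aromatic.

The anion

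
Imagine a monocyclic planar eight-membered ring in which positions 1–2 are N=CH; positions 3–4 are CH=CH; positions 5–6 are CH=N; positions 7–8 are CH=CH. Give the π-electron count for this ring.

8

Check conjugation: each doubly-bonded ring atom is sp² with one p-orbital electron; the doubly-bonded nitrogens are pyridine-type — their lone pairs lie in the ring plane, leaving one electron in the p orbital — every position has a p orbital, so the cyclic π system is continuous.
π-electron count: 4 × 2 = 8 from the 4 double-bond units.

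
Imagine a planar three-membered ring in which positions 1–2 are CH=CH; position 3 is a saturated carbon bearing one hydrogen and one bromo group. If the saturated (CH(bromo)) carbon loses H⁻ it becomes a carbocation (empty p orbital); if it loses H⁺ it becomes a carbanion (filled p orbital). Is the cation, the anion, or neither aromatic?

The cation

In both ions every ring atom is sp² and contributes a p orbital, so both rings are fully conjugated.
Cation: 1 × 2 + 0 = 2 π electrons → 4(0)+2, aromatic.
Anion: 1 × 2 + 2 = 4 π electrons → 4(1), antiaromatic.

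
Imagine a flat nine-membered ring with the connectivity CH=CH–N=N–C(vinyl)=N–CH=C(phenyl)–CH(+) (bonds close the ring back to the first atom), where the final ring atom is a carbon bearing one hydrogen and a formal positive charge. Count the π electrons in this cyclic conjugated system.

8

Check conjugation: the double-bond atoms are sp², each contributing one p electron; the doubly-bonded nitrogens are pyridine-type — their lone pairs lie in the ring plane, leaving one electron in the p orbital; the carbocation has an empty p orbital — every position has a p orbital, so the cyclic π system is continuous.
Adding the contributions, 4 × 2 = 8 from the double-bond units + 0 from the CH(+) atom = 8.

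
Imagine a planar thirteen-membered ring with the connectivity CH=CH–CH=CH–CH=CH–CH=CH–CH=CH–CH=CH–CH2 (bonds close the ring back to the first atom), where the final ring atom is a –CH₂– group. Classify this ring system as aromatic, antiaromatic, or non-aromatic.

Non-aromatic

At the CH2 position, the tetrahedral CH₂ carbon is sp³ and has no p orbital in the ring π system; the ring's p-orbital overlap is broken there.
A ring that is not fully conjugated cannot be aromatic or antiaromatic regardless of its π-electron count.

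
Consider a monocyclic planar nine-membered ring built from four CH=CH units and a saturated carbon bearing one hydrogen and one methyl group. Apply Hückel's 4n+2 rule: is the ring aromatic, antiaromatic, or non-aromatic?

Non-aromatic

The CH(methyl) position has four σ bonds — that saturated carbon is sp³ and has no p orbital in the ring π system — so the cyclic conjugation is interrupted.
A ring that is not fully conjugated cannot be aromatic or antiaromatic regardless of its π-electron count.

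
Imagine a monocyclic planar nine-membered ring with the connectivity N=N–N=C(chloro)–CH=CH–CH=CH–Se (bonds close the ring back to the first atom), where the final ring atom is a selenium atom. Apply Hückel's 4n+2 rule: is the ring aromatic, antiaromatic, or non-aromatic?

All ring atoms are sp² and supply a p orbital to the ring (every atom in a ring double bond is sp² and brings one electron to the p orbital; the doubly-bonded nitrogens are pyridine-type — their lone pairs lie in the ring plane, leaving one electron in the p orbital; the selenium donates one lone pair from its p orbital); the conjugation is uninterrupted.
Adding the contributions, 4 × 2 = 8 from the double-bond units + 2 from the Se atom = 10.
With 10 π electrons (n = 2), the Hückel 4n+2 condition holds.

Aromatic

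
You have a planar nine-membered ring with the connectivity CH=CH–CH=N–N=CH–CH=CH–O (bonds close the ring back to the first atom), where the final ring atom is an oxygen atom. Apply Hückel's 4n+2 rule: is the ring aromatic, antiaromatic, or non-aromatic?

The p orbitals form a continuous loop: every atom in a ring double bond is sp² and brings one electron to the p orbital; each =N– nitrogen is pyridine-type (lone pair in the sp² plane, one electron in the p orbital); the oxygen donates one lone pair from its p orbital. The ring is fully conjugated.
Tallying contributions gives 4 × 2 = 8 from the double-bond units + 2 from the O atom = 10.
Since 10 = 4·2 + 2, the ring meets the 4n+2 criterion.

Aromatic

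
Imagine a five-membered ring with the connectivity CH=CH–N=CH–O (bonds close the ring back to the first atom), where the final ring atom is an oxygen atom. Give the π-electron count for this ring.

6

Check conjugation: every atom in a ring double bond is sp² and brings one electron to the p orbital; each sp² =N– keeps its lone pair in-plane and puts one electron into the π system; the oxygen donates one lone pair from its p orbital — every position has a p orbital, so the cyclic π system is continuous.
Counting π electrons: 2 × 2 = 4 from the double-bond units + 2 from the O atom = 6.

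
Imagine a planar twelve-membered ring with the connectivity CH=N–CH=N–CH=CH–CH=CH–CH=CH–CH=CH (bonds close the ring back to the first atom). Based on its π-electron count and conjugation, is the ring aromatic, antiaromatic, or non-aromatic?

Antiaromatic

Every ring atom contributes a p orbital perpendicular to the ring (every atom in a ring double bond is sp² and brings one electron to the p orbital; each =N– nitrogen is pyridine-type (lone pair in the sp² plane, one electron in the p orbital)), so the π system is cyclic and fully conjugated.
Tallying contributions gives 6 × 2 = 12 from the 6 double-bond units.
A 4n π count (12, n = 3) in a planar conjugated ring means antiaromatic.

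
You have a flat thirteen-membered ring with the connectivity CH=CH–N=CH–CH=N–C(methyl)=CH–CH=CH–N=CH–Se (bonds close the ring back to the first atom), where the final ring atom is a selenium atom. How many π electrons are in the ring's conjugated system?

14

The p orbitals form a continuous loop: the double-bond atoms are sp², each contributing one p electron; each sp² =N– keeps its lone pair in-plane and puts one electron into the π system; the selenium donates one lone pair from its p orbital. The ring is fully conjugated.
Counting π electrons: 6 × 2 = 12 from the double-bond units + 2 from the Se atom = 14.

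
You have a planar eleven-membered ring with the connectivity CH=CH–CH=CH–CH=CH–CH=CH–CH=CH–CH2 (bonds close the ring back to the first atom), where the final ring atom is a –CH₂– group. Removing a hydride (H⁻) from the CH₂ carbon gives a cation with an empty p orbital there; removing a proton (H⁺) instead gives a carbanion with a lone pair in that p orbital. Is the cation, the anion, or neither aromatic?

In either ion the ring is fully conjugated: every atom, including the new sp² carbon, supplies a p orbital.
Cation: 5 × 2 + 0 = 10 π electrons → 4(2)+2, aromatic.
Anion: 5 × 2 + 2 = 12 π electrons → 4(3), antiaromatic.

The cation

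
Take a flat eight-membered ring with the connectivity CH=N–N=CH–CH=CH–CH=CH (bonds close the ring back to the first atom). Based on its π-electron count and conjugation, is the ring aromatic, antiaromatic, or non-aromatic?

Antiaromatic

Check conjugation: the double-bond atoms are sp², each contributing one p electron; the doubly-bonded nitrogens are pyridine-type — their lone pairs lie in the ring plane, leaving one electron in the p orbital — every position has a p orbital, so the cyclic π system is continuous.
Adding the contributions, 4 × 2 = 8 from the 4 double-bond units.
A 4n π count (8, n = 2) in a planar conjugated ring means antiaromatic.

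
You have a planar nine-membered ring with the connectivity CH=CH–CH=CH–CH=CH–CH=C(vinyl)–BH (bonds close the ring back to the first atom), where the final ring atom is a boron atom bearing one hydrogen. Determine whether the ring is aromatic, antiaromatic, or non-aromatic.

The p orbitals form a continuous loop: the double-bond atoms are sp², each contributing one p electron; the boron has an empty p orbital. The ring is fully conjugated.
Tallying contributions gives 4 × 2 = 8 from the double-bond units + 0 from the BH atom = 8.
A 4n π count (8, n = 2) in a planar conjugated ring means antiaromatic.

Antiaromatic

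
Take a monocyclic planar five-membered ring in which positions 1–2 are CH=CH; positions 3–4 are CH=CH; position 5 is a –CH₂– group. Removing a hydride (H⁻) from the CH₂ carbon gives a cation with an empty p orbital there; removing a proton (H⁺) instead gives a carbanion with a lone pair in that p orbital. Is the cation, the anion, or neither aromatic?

The anion

In both ions every ring atom is sp² and contributes a p orbital, so both rings are fully conjugated.
Cation: 2 × 2 + 0 = 4 π electrons → 4(1), antiaromatic.
Anion: 2 × 2 + 2 = 6 π electrons → 4(1)+2, aromatic.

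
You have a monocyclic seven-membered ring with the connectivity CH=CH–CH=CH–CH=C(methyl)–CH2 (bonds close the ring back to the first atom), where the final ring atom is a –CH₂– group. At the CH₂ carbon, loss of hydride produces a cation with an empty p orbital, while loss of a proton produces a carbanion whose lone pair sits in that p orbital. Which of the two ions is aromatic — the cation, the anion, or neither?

Once that carbon is sp², every ring atom has a p orbital and both ions are fully conjugated.
Cation: 3 × 2 + 0 = 6 π electrons → 4(1)+2, aromatic.
Anion: 3 × 2 + 2 = 8 π electrons → 4(2), antiaromatic.

The cation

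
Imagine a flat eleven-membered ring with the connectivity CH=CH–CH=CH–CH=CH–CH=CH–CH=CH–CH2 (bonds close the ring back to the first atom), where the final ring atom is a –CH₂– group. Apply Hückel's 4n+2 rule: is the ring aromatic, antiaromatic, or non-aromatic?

Non-aromatic

The CH2 position has four σ bonds — the tetrahedral CH₂ carbon is sp³ and has no p orbital in the ring π system — so the cyclic conjugation is interrupted.
Without a continuous loop of overlapping p orbitals the Hückel electron count never comes into play.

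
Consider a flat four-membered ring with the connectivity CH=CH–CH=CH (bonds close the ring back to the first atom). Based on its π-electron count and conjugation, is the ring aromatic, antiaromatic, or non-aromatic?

Antiaromatic

The p orbitals form a continuous loop: every atom in a ring double bond is sp² and brings one electron to the p orbital. The ring is fully conjugated.
Counting π electrons: 2 × 2 = 4 from the 2 double-bond units.
4 = 4(1); a planar, fully conjugated 4n system is antiaromatic.
This is cyclobutadiene.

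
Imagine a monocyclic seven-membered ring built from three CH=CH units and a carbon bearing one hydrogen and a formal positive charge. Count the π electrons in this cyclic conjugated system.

Every ring atom contributes a p orbital perpendicular to the ring (each doubly-bonded ring atom is sp² with one p-orbital electron; the carbocation has an empty p orbital), so the π system is cyclic and fully conjugated.
Tallying contributions gives 3 × 2 = 6 from the double-bond units + 0 from the CH(+) atom = 6.

6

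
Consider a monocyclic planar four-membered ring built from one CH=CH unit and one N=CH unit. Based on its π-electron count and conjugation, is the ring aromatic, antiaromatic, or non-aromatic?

Antiaromatic

Check conjugation: the double-bond atoms are sp², each contributing one p electron; the doubly-bonded nitrogens are pyridine-type — their lone pairs lie in the ring plane, leaving one electron in the p orbital — every position has a p orbital, so the cyclic π system is continuous.
Counting π electrons: 2 × 2 = 4 from the 2 double-bond units.
4 is a 4n count (n = 1), so the planar conjugated ring is antiaromatic.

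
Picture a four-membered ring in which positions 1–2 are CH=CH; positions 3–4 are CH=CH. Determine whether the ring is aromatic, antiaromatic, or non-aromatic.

Check conjugation: the double-bond atoms are sp², each contributing one p electron — every position has a p orbital, so the cyclic π system is continuous.
Counting π electrons: 2 × 2 = 4 from the 2 double-bond units.
A 4n π count (4, n = 1) in a planar conjugated ring means antiaromatic.
(This ring is cyclobutadiene.)

Antiaromatic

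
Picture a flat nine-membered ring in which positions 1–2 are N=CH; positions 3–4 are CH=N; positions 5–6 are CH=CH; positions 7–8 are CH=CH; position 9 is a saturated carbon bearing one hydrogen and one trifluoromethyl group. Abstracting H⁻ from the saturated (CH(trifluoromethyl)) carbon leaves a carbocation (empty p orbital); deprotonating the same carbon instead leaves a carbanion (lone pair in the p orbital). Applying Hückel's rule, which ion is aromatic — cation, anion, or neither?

The anion

In both ions every ring atom is sp² and contributes a p orbital, so both rings are fully conjugated.
Cation: 4 × 2 + 0 = 8 π electrons → 4(2), antiaromatic.
Anion: 4 × 2 + 2 = 10 π electrons → 4(2)+2, aromatic.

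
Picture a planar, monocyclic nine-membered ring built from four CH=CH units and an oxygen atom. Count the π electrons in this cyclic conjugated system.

10

All ring atoms are sp² and supply a p orbital to the ring (the double-bond atoms are sp², each contributing one p electron; the oxygen donates one lone pair from its p orbital); the conjugation is uninterrupted.
π-electron count: 4 × 2 = 8 from the double-bond units + 2 from the O atom = 10.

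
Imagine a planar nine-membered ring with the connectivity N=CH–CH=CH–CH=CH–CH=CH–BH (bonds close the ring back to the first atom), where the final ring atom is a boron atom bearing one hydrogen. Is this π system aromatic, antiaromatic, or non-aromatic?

The p orbitals form a continuous loop: the double-bond atoms are sp², each contributing one p electron; the doubly-bonded nitrogens are pyridine-type — their lone pairs lie in the ring plane, leaving one electron in the p orbital; the boron has an empty p orbital. The ring is fully conjugated.
Adding the contributions, 4 × 2 = 8 from the double-bond units + 0 from the BH atom = 8.
8 = 4(2); a planar, fully conjugated 4n system is antiaromatic.

Antiaromatic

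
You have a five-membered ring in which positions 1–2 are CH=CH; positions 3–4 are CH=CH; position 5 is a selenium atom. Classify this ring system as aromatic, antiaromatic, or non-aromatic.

Aromatic

Every ring atom contributes a p orbital perpendicular to the ring (the double-bond atoms are sp², each contributing one p electron; the selenium donates one lone pair from its p orbital), so the π system is cyclic and fully conjugated.
Tallying contributions gives 2 × 2 = 4 from the double-bond units + 2 from the Se atom = 6.
Since 6 = 4·1 + 2, the ring meets the 4n+2 criterion.
This is selenophene.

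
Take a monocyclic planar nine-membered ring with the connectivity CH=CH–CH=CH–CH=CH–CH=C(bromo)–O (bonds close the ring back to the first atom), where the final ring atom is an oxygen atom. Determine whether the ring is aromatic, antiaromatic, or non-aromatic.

Aromatic

The p orbitals form a continuous loop: each doubly-bonded ring atom is sp² with one p-orbital electron; the oxygen donates one lone pair from its p orbital. The ring is fully conjugated.
Tallying contributions gives 4 × 2 = 8 from the double-bond units + 2 from the O atom = 10.
Since 10 = 4·2 + 2, the ring meets the 4n+2 criterion.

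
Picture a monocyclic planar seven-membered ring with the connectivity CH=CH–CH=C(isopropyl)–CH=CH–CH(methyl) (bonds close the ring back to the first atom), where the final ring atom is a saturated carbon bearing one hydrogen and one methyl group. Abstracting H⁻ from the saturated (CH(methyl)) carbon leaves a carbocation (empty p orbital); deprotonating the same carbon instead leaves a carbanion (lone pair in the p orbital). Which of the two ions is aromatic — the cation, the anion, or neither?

The cation

Once that carbon is sp², every ring atom has a p orbital and both ions are fully conjugated.
Cation: 3 × 2 + 0 = 6 π electrons → 4(1)+2, aromatic.
Anion: 3 × 2 + 2 = 8 π electrons → 4(2), antiaromatic.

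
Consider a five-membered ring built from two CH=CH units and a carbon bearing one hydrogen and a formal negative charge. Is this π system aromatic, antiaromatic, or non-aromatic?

The p orbitals form a continuous loop: every atom in a ring double bond is sp² and brings one electron to the p orbital; the carbanion's lone pair occupies the p orbital. The ring is fully conjugated.
Adding the contributions, 2 × 2 = 4 from the double-bond units + 2 from the CH(-) atom = 6.
Since 6 = 4·1 + 2, the ring meets the 4n+2 criterion.
(This ring is the cyclopentadienyl anion.)

Aromatic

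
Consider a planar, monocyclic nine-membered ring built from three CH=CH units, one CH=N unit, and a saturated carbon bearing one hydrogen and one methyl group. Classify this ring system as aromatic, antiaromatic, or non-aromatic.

Non-aromatic

At the CH(methyl) position, that saturated carbon is sp³ and has no p orbital in the ring π system; the ring's p-orbital overlap is broken there.
Broken conjugation rules out both aromaticity and antiaromaticity.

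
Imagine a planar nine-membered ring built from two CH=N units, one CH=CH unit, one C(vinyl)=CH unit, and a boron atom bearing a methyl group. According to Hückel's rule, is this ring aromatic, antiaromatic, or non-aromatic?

Every ring atom contributes a p orbital perpendicular to the ring (every atom in a ring double bond is sp² and brings one electron to the p orbital; the doubly-bonded nitrogens are pyridine-type — their lone pairs lie in the ring plane, leaving one electron in the p orbital; the boron has an empty p orbital), so the π system is cyclic and fully conjugated.
Tallying contributions gives 4 × 2 = 8 from the double-bond units + 0 from the B(methyl) atom = 8.
A 4n π count (8, n = 2) in a planar conjugated ring means antiaromatic.

Antiaromatic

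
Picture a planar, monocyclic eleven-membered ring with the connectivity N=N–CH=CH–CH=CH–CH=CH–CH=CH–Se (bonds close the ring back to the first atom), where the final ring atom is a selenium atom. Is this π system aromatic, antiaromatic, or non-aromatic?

The p orbitals form a continuous loop: each doubly-bonded ring atom is sp² with one p-orbital electron; the doubly-bonded nitrogens are pyridine-type — their lone pairs lie in the ring plane, leaving one electron in the p orbital; the selenium donates one lone pair from its p orbital. The ring is fully conjugated.
π-electron count: 5 × 2 = 10 from the double-bond units + 2 from the Se atom = 12.
With 12 = 4·3 π electrons, Hückel's rule classifies the planar ring as antiaromatic.

Antiaromatic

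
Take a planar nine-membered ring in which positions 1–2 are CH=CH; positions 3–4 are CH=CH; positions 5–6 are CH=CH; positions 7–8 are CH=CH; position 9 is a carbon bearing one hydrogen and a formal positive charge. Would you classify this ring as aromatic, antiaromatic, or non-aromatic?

All ring atoms are sp² and supply a p orbital to the ring (the double-bond atoms are sp², each contributing one p electron; the carbocation has an empty p orbital); the conjugation is uninterrupted.
π-electron count: 4 × 2 = 8 from the double-bond units + 0 from the CH(+) atom = 8.
8 is a 4n count (n = 2), so the planar conjugated ring is antiaromatic.

Antiaromatic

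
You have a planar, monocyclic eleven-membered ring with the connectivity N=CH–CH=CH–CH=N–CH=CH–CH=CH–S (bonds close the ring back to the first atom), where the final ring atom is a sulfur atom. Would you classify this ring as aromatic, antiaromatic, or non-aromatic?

Check conjugation: the double-bond atoms are sp², each contributing one p electron; each sp² =N– keeps its lone pair in-plane and puts one electron into the π system; the sulfur donates one lone pair from its p orbital — every position has a p orbital, so the cyclic π system is continuous.
π-electron count: 5 × 2 = 10 from the double-bond units + 2 from the S atom = 12.
With 12 = 4·3 π electrons, Hückel's rule classifies the planar ring as antiaromatic.

Antiaromatic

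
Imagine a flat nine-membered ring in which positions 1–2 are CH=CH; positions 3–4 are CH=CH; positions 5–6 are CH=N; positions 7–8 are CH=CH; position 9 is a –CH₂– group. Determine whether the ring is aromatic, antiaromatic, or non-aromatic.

Non-aromatic

At the CH2 position, the tetrahedral CH₂ carbon is sp³ and has no p orbital in the ring π system; the ring's p-orbital overlap is broken there.
Hückel's rule only applies to fully conjugated rings, so this one is simply non-aromatic.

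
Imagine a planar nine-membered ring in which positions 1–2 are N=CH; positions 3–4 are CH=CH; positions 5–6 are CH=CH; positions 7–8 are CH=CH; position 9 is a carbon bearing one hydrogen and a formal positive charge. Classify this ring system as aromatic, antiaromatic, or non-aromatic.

Antiaromatic

Check conjugation: the double-bond atoms are sp², each contributing one p electron; each sp² =N– keeps its lone pair in-plane and puts one electron into the π system; the carbocation has an empty p orbital — every position has a p orbital, so the cyclic π system is continuous.
Counting π electrons: 4 × 2 = 8 from the double-bond units + 0 from the CH(+) atom = 8.
A 4n π count (8, n = 2) in a planar conjugated ring means antiaromatic.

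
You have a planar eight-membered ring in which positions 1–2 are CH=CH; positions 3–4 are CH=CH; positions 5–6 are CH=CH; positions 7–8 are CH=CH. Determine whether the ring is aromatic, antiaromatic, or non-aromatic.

Antiaromatic

Every ring atom contributes a p orbital perpendicular to the ring (each doubly-bonded ring atom is sp² with one p-orbital electron), so the π system is cyclic and fully conjugated.
π-electron count: 4 × 2 = 8 from the 4 double-bond units.
With 8 = 4·2 π electrons, Hückel's rule classifies the planar ring as antiaromatic.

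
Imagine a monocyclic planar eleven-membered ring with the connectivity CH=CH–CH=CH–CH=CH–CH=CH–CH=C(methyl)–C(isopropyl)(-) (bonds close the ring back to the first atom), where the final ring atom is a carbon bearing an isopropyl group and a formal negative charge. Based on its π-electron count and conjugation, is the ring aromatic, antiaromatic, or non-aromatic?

All ring atoms are sp² and supply a p orbital to the ring (each doubly-bonded ring atom is sp² with one p-orbital electron; the carbanion's lone pair occupies the p orbital); the conjugation is uninterrupted.
Tallying contributions gives 5 × 2 = 10 from the double-bond units + 2 from the C(isopropyl)(-) atom = 12.
With 12 = 4·3 π electrons, Hückel's rule classifies the planar ring as antiaromatic.

Antiaromatic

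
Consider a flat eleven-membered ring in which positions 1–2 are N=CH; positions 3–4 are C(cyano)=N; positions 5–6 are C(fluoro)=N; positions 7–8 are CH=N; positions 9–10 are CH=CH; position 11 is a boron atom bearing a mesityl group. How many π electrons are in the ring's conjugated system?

The p orbitals form a continuous loop: each doubly-bonded ring atom is sp² with one p-orbital electron; each =N– nitrogen is pyridine-type (lone pair in the sp² plane, one electron in the p orbital); the boron has an empty p orbital. The ring is fully conjugated.
Adding the contributions, 5 × 2 = 10 from the double-bond units + 0 from the B(mesityl) atom = 10.

10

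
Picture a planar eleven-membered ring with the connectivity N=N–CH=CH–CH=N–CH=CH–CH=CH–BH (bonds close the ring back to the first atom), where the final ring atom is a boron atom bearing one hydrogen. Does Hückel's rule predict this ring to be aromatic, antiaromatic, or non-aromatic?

The p orbitals form a continuous loop: each doubly-bonded ring atom is sp² with one p-orbital electron; each sp² =N– keeps its lone pair in-plane and puts one electron into the π system; the boron has an empty p orbital. The ring is fully conjugated.
Adding the contributions, 5 × 2 = 10 from the double-bond units + 0 from the BH atom = 10.
That gives a 4n+2 count (10, n = 2).

Aromatic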